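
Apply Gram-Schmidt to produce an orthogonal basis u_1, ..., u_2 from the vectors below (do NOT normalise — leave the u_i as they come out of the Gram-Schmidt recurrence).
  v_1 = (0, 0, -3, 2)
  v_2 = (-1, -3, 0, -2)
Orthogonal basis:
  u_1 = (0, 0, -3, 2)
  u_2 = (-1, -3, -12/13, -18/13)

Apply the Gram-Schmidt recurrence
  u_1 = v_1
  u_i = v_i − Σ_{j<i} ((v_i · u_j) / (u_j · u_j)) · u_j.

Step by step this gives:
  u_1 = (0, 0, -3, 2)
  u_2 = (-1, -3, -12/13, -18/13)

Orthogonality check:
  u_2 · u_1 = 0 (should be 0)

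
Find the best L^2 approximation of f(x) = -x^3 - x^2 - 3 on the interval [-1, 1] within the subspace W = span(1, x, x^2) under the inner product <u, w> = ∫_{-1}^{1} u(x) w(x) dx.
g(x) = -x^2 - 3*x/5 - 3

The best approximation g ∈ W is the orthogonal projection of f onto W. Writing g = a_0 + a_1 x + a_2 x^2, the coefficients solve the normal equations G · a = b where
  G_{ij} = <φ_i, φ_j> and b_i = <f, φ_i>, with φ_0 = 1, φ_1 = x, φ_2 = x^2.
G =
  [2, 0, 2/3]
  [0, 2/3, 0]
  [2/3, 0, 2/5],
b = (-20/3, -2/5, -12/5).
Solving gives a_0 = -3, a_1 = -3/5, a_2 = -1, so
  g(x) = -x^2 - 3*x/5 - 3.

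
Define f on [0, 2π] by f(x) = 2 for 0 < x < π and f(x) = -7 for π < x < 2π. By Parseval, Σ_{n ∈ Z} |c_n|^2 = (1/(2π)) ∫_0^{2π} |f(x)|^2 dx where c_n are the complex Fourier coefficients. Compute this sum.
Σ |c_n|^2 = 53/2

Parseval equates the L^2 energy of f (normalised by 1/(2π)) with the ℓ^2 sum of its Fourier coefficients: (1/(2π)) ∫_0^{2π} |f|^2 = Σ |c_n|^2.
Compute the left side: (1/(2π)) [∫_0^π 2^2 dx + ∫_π^{2π} (-7)^2 dx] = (1/(2π)) · (4π + 49π) = (4 + 49)/2 = 53/2.
So Σ_{n ∈ Z} |c_n|^2 = 53/2.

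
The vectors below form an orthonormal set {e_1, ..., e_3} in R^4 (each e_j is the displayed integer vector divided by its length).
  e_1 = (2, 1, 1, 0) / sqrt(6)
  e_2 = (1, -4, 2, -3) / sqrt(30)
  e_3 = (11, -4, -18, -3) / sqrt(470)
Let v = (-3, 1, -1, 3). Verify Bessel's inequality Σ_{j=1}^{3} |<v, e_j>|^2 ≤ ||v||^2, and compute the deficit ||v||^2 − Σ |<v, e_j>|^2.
Σ |<v, e_j>|^2 = 868/47; ||v||^2 = 20; deficit = 72/47

Write each e_j = u_j / sqrt(<u_j, u_j>) where u_j is the displayed integer vector. Then <v, e_j> = <v, u_j> / sqrt(<u_j, u_j>), so |<v, e_j>|^2 = <v, u_j>^2 / <u_j, u_j>.
Coefficients: <v, e_1> = -6/sqrt(6), <v, e_2> = -18/sqrt(30), <v, e_3> = -28/sqrt(470).
Square and sum: Σ |<v, e_j>|^2 = 868/47.
Compute ||v||^2 = v·v = 20.
Deficit = 20 − 868/47 = 72/47 ≥ 0, confirming Bessel's inequality. (The deficit equals ||v − Σ <v,e_j> e_j||^2, the squared distance from v to span{e_j}.)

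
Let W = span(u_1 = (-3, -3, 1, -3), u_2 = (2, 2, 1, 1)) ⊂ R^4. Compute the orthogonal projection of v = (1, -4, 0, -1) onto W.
proj_W(v) = (-61/42, -61/42, -1/14, -47/42)

Set up U = [u_1 | ... | u_2] ∈ R^(4×2). The projector onto W = col(U) is P = U (U^T U)^(-1) U^T.
Compute U^T U =
  [28, -14]
  [-14, 10],
and U^T v = (12, -7).
Solve U^T U · c = U^T v for the coefficients: c = (11/42, -1/3). The projection is proj_W(v) = U c.
Check: (v - proj_W(v)) · u_1 = 0  (should be 0).
Check: (v - proj_W(v)) · u_2 = 0  (should be 0).
Result: proj_W(v) = (-61/42, -61/42, -1/14, -47/42).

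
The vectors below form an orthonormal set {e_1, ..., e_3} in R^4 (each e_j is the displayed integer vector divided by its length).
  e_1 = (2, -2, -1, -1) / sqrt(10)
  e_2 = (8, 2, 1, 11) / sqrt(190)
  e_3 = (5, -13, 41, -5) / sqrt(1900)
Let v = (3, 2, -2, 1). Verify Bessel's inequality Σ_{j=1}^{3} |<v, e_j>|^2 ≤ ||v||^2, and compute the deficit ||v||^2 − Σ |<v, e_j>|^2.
Σ |<v, e_j>|^2 = 329/25; ||v||^2 = 18; deficit = 121/25

Write each e_j = u_j / sqrt(<u_j, u_j>) where u_j is the displayed integer vector. Then <v, e_j> = <v, u_j> / sqrt(<u_j, u_j>), so |<v, e_j>|^2 = <v, u_j>^2 / <u_j, u_j>.
Coefficients: <v, e_1> = 3/sqrt(10), <v, e_2> = 37/sqrt(190), <v, e_3> = -98/sqrt(1900).
Square and sum: Σ |<v, e_j>|^2 = 329/25.
Compute ||v||^2 = v·v = 18.
Deficit = 18 − 329/25 = 121/25 ≥ 0, confirming Bessel's inequality. (The deficit equals ||v − Σ <v,e_j> e_j||^2, the squared distance from v to span{e_j}.)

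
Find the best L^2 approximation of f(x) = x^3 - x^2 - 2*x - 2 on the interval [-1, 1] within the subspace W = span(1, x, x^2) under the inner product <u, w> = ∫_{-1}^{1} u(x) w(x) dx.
g(x) = -x^2 - 7*x/5 - 2

The best approximation g ∈ W is the orthogonal projection of f onto W. Writing g = a_0 + a_1 x + a_2 x^2, the coefficients solve the normal equations G · a = b where
  G_{ij} = <φ_i, φ_j> and b_i = <f, φ_i>, with φ_0 = 1, φ_1 = x, φ_2 = x^2.
G =
  [2, 0, 2/3]
  [0, 2/3, 0]
  [2/3, 0, 2/5],
b = (-14/3, -14/15, -26/15).
Solving gives a_0 = -2, a_1 = -7/5, a_2 = -1, so
  g(x) = -x^2 - 7*x/5 - 2.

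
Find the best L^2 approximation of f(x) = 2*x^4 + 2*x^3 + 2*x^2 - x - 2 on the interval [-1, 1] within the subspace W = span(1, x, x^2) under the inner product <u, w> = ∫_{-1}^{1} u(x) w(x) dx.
g(x) = 26*x^2/7 + x/5 - 76/35

The best approximation g ∈ W is the orthogonal projection of f onto W. Writing g = a_0 + a_1 x + a_2 x^2, the coefficients solve the normal equations G · a = b where
  G_{ij} = <φ_i, φ_j> and b_i = <f, φ_i>, with φ_0 = 1, φ_1 = x, φ_2 = x^2.
G =
  [2, 0, 2/3]
  [0, 2/3, 0]
  [2/3, 0, 2/5],
b = (-28/15, 2/15, 4/105).
Solving gives a_0 = -76/35, a_1 = 1/5, a_2 = 26/7, so
  g(x) = 26*x^2/7 + x/5 - 76/35.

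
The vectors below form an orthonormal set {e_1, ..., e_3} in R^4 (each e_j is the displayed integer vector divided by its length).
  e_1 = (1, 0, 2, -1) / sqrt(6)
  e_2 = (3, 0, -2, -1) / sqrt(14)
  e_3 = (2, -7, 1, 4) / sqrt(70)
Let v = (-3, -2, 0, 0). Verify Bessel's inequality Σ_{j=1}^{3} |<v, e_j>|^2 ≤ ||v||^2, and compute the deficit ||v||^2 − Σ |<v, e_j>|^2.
Σ |<v, e_j>|^2 = 41/5; ||v||^2 = 13; deficit = 24/5

Write each e_j = u_j / sqrt(<u_j, u_j>) where u_j is the displayed integer vector. Then <v, e_j> = <v, u_j> / sqrt(<u_j, u_j>), so |<v, e_j>|^2 = <v, u_j>^2 / <u_j, u_j>.
Coefficients: <v, e_1> = -3/sqrt(6), <v, e_2> = -9/sqrt(14), <v, e_3> = 8/sqrt(70).
Square and sum: Σ |<v, e_j>|^2 = 41/5.
Compute ||v||^2 = v·v = 13.
Deficit = 13 − 41/5 = 24/5 ≥ 0, confirming Bessel's inequality. (The deficit equals ||v − Σ <v,e_j> e_j||^2, the squared distance from v to span{e_j}.)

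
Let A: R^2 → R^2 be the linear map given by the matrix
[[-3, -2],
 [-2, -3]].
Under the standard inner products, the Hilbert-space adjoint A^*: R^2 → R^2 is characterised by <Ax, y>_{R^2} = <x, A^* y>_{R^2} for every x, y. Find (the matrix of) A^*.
A^* = A^T =
[[-3, -2],
 [-2, -3]]

For real matrices with standard dot products, the defining identity <Ax, y> = <x, A^* y> gives (Ax)^T y = x^T (A^*) y, i.e. x^T A^T y = x^T (A^*) y. Since this holds for all x, y, we must have A^* = A^T. Therefore
A^* =
[[-3, -2],
 [-2, -3]].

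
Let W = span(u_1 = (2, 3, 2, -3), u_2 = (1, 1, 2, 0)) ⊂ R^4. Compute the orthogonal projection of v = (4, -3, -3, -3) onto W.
proj_W(v) = (-34/75, 23/75, -182/75, -57/25)

Set up U = [u_1 | ... | u_2] ∈ R^(4×2). The projector onto W = col(U) is P = U (U^T U)^(-1) U^T.
Compute U^T U =
  [26, 9]
  [9, 6],
and U^T v = (2, -5).
Solve U^T U · c = U^T v for the coefficients: c = (19/25, -148/75). The projection is proj_W(v) = U c.
Check: (v - proj_W(v)) · u_1 = 0  (should be 0).
Check: (v - proj_W(v)) · u_2 = 0  (should be 0).
Result: proj_W(v) = (-34/75, 23/75, -182/75, -57/25).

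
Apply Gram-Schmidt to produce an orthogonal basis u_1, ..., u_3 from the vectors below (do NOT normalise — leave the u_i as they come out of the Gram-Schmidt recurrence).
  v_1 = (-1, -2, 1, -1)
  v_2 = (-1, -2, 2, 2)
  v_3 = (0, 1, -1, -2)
Orthogonal basis:
  u_1 = (-1, -2, 1, -1)
  u_2 = (-2/7, -4/7, 9/7, 19/7)
  u_3 = (-4/11, 3/11, 3/22, -1/22)

Apply the Gram-Schmidt recurrence
  u_1 = v_1
  u_i = v_i − Σ_{j<i} ((v_i · u_j) / (u_j · u_j)) · u_j.

Step by step this gives:
  u_1 = (-1, -2, 1, -1)
  u_2 = (-2/7, -4/7, 9/7, 19/7)
  u_3 = (-4/11, 3/11, 3/22, -1/22)

Orthogonality check:
  u_2 · u_1 = 0 (should be 0)
  u_3 · u_1 = 0 (should be 0)
  u_3 · u_2 = 0 (should be 0)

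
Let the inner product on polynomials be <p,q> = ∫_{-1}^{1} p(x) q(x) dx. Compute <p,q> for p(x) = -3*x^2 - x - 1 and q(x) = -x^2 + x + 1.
<p,q> = -14/5

Expand the product: p(x)·q(x) = 3*x^4 - 2*x^3 - 3*x^2 - 2*x - 1.
∫_{-1}^{1} of each monomial x^k gives [2/(k+1) if k even, 0 if k odd]. Integrating term-by-term (or equivalently evaluating the antiderivative F(x) = 3*x^5/5 - x^4/2 - x^3 - x^2 - x at the endpoints):
  F(1) − F(−1) = -29/10 − (-1/10) = -14/5.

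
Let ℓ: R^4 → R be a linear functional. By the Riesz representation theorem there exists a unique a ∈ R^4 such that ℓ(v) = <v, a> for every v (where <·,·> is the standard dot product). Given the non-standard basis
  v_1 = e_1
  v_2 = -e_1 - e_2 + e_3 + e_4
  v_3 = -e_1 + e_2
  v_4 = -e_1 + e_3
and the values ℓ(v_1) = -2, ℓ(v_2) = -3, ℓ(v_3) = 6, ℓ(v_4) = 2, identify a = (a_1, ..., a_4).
a = (-2, 4, 0, -1)

Write a = (a_1, ..., a_4) in the standard basis. For each basis vector v_i, ℓ(v_i) = <v_i, a> is a linear equation in the a_j's. Collect the n equations into a matrix system V a = ℓ, where row i of V is v_i (expressed in the standard basis). Since V is invertible (lower-triangular with 1s on the diagonal, up to permutation), solve by back-substitution:
  V =
[[1, 0, 0, 0],
 [-1, -1, 1, 1],
 [-1, 1, 0, 0],
 [-1, 0, 1, 0]]
  V a = (-2, -3, 6, 2)
Solving gives a = (-2, 4, 0, -1).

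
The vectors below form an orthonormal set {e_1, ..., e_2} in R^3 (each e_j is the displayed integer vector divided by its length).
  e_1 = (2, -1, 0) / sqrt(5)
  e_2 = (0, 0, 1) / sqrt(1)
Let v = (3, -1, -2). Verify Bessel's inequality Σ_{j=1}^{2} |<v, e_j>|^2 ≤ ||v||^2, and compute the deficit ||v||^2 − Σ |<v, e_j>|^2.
Σ |<v, e_j>|^2 = 69/5; ||v||^2 = 14; deficit = 1/5

Write each e_j = u_j / sqrt(<u_j, u_j>) where u_j is the displayed integer vector. Then <v, e_j> = <v, u_j> / sqrt(<u_j, u_j>), so |<v, e_j>|^2 = <v, u_j>^2 / <u_j, u_j>.
Coefficients: <v, e_1> = 7/sqrt(5), <v, e_2> = -2/sqrt(1).
Square and sum: Σ |<v, e_j>|^2 = 69/5.
Compute ||v||^2 = v·v = 14.
Deficit = 14 − 69/5 = 1/5 ≥ 0, confirming Bessel's inequality. (The deficit equals ||v − Σ <v,e_j> e_j||^2, the squared distance from v to span{e_j}.)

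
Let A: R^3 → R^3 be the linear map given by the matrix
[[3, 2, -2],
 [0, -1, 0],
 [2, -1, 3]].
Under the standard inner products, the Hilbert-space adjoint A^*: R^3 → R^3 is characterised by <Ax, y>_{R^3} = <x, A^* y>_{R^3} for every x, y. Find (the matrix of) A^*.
A^* = A^T =
[[3, 0, 2],
 [2, -1, -1],
 [-2, 0, 3]]

For real matrices with standard dot products, the defining identity <Ax, y> = <x, A^* y> gives (Ax)^T y = x^T (A^*) y, i.e. x^T A^T y = x^T (A^*) y. Since this holds for all x, y, we must have A^* = A^T. Therefore
A^* =
[[3, 0, 2],
 [2, -1, -1],
 [-2, 0, 3]].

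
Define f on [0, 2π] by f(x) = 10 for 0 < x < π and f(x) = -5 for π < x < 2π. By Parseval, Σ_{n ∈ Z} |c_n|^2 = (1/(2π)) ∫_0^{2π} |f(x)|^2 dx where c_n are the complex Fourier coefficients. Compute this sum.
Σ |c_n|^2 = 125/2

Parseval equates the L^2 energy of f (normalised by 1/(2π)) with the ℓ^2 sum of its Fourier coefficients: (1/(2π)) ∫_0^{2π} |f|^2 = Σ |c_n|^2.
Compute the left side: (1/(2π)) [∫_0^π 10^2 dx + ∫_π^{2π} (-5)^2 dx] = (1/(2π)) · (100π + 25π) = (100 + 25)/2 = 125/2.
So Σ_{n ∈ Z} |c_n|^2 = 125/2.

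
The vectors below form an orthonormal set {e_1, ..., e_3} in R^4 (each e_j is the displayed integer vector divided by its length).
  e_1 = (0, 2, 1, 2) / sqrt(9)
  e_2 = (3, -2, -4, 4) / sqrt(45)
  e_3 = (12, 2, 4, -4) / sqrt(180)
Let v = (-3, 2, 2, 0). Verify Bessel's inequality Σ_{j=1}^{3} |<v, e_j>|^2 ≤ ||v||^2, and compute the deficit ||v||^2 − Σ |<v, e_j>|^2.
Σ |<v, e_j>|^2 = 17; ||v||^2 = 17; deficit = 0

Write each e_j = u_j / sqrt(<u_j, u_j>) where u_j is the displayed integer vector. Then <v, e_j> = <v, u_j> / sqrt(<u_j, u_j>), so |<v, e_j>|^2 = <v, u_j>^2 / <u_j, u_j>.
Coefficients: <v, e_1> = 6/sqrt(9), <v, e_2> = -21/sqrt(45), <v, e_3> = -24/sqrt(180).
Square and sum: Σ |<v, e_j>|^2 = 17.
Compute ||v||^2 = v·v = 17.
Deficit = 17 − 17 = 0 ≥ 0, confirming Bessel's inequality. (The deficit equals ||v − Σ <v,e_j> e_j||^2, the squared distance from v to span{e_j}.)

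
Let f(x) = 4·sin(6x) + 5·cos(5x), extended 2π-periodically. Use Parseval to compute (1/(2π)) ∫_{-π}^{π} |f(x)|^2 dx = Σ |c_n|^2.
Σ |c_n|^2 = 41/2

Expand |f|^2 and use orthogonality of {sin(nx), cos(mx)} on [-π, π]:
  ∫_{-π}^{π} sin(nx)^2 dx = π, ∫ cos(mx)^2 dx = π, and cross terms integrate to 0.
So ∫_{-π}^{π} f(x)^2 dx = 4^2 · π + 5^2 · π = (16 + 25)π.
Divide by 2π: (16 + 25)/2 = 41/2.
By Parseval, this equals Σ |c_n|^2.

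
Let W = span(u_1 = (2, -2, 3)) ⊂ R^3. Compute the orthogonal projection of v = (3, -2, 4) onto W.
proj_W(v) = (44/17, -44/17, 66/17)

Set up U = [u_1 | ... | u_1] ∈ R^(3×1). The projector onto W = col(U) is P = U (U^T U)^(-1) U^T.
Compute U^T U =
  [17],
and U^T v = (22).
Solve U^T U · c = U^T v for the coefficients: c = (22/17). The projection is proj_W(v) = U c.
Check: (v - proj_W(v)) · u_1 = 0  (should be 0).
Result: proj_W(v) = (44/17, -44/17, 66/17).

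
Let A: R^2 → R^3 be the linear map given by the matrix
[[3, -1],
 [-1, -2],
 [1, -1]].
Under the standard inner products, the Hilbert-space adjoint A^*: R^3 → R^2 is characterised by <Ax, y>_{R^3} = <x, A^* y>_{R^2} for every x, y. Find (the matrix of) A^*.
A^* = A^T =
[[3, -1, 1],
 [-1, -2, -1]]

For real matrices with standard dot products, the defining identity <Ax, y> = <x, A^* y> gives (Ax)^T y = x^T (A^*) y, i.e. x^T A^T y = x^T (A^*) y. Since this holds for all x, y, we must have A^* = A^T. Therefore
A^* =
[[3, -1, 1],
 [-1, -2, -1]].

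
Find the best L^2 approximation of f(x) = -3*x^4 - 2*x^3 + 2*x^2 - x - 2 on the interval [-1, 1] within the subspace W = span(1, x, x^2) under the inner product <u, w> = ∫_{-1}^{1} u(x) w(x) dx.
g(x) = -4*x^2/7 - 11*x/5 - 61/35

The best approximation g ∈ W is the orthogonal projection of f onto W. Writing g = a_0 + a_1 x + a_2 x^2, the coefficients solve the normal equations G · a = b where
  G_{ij} = <φ_i, φ_j> and b_i = <f, φ_i>, with φ_0 = 1, φ_1 = x, φ_2 = x^2.
G =
  [2, 0, 2/3]
  [0, 2/3, 0]
  [2/3, 0, 2/5],
b = (-58/15, -22/15, -146/105).
Solving gives a_0 = -61/35, a_1 = -11/5, a_2 = -4/7, so
  g(x) = -4*x^2/7 - 11*x/5 - 61/35.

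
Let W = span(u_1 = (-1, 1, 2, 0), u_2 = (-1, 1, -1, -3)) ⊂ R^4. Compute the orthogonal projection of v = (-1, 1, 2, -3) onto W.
proj_W(v) = (-7/4, 7/4, 5/4, -9/4)

Set up U = [u_1 | ... | u_2] ∈ R^(4×2). The projector onto W = col(U) is P = U (U^T U)^(-1) U^T.
Compute U^T U =
  [6, 0]
  [0, 12],
and U^T v = (6, 9).
Solve U^T U · c = U^T v for the coefficients: c = (1, 3/4). The projection is proj_W(v) = U c.
Check: (v - proj_W(v)) · u_1 = 0  (should be 0).
Check: (v - proj_W(v)) · u_2 = 0  (should be 0).
Result: proj_W(v) = (-7/4, 7/4, 5/4, -9/4).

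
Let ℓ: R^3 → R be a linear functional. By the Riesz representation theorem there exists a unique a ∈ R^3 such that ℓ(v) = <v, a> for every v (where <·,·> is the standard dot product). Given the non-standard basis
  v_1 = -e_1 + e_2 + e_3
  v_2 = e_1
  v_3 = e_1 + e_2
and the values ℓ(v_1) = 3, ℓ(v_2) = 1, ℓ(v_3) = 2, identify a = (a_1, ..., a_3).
a = (1, 1, 3)

Write a = (a_1, ..., a_3) in the standard basis. For each basis vector v_i, ℓ(v_i) = <v_i, a> is a linear equation in the a_j's. Collect the n equations into a matrix system V a = ℓ, where row i of V is v_i (expressed in the standard basis). Since V is invertible (lower-triangular with 1s on the diagonal, up to permutation), solve by back-substitution:
  V =
[[-1, 1, 1],
 [1, 0, 0],
 [1, 1, 0]]
  V a = (3, 1, 2)
Solving gives a = (1, 1, 3).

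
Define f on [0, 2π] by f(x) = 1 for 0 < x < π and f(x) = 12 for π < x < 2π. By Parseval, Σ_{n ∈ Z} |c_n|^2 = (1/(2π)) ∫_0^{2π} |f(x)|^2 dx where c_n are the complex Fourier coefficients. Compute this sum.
Σ |c_n|^2 = 145/2

Parseval equates the L^2 energy of f (normalised by 1/(2π)) with the ℓ^2 sum of its Fourier coefficients: (1/(2π)) ∫_0^{2π} |f|^2 = Σ |c_n|^2.
Compute the left side: (1/(2π)) [∫_0^π 1^2 dx + ∫_π^{2π} 12^2 dx] = (1/(2π)) · (1π + 144π) = (1 + 144)/2 = 145/2.
So Σ_{n ∈ Z} |c_n|^2 = 145/2.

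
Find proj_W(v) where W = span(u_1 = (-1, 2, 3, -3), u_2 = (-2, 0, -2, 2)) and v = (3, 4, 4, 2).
proj_W(v) = (13/11, 4/11, 21/11, -21/11)

Set up U = [u_1 | ... | u_2] ∈ R^(4×2). The projector onto W = col(U) is P = U (U^T U)^(-1) U^T.
Compute U^T U =
  [23, -10]
  [-10, 12],
and U^T v = (11, -10).
Solve U^T U · c = U^T v for the coefficients: c = (2/11, -15/22). The projection is proj_W(v) = U c.
Check: (v - proj_W(v)) · u_1 = 0  (should be 0).
Check: (v - proj_W(v)) · u_2 = 0  (should be 0).
Result: proj_W(v) = (13/11, 4/11, 21/11, -21/11).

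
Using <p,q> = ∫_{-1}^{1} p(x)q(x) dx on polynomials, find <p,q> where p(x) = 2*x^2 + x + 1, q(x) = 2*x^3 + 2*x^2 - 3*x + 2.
<p,q> = 42/5

Expand the product: p(x)·q(x) = 4*x^5 + 6*x^4 - 2*x^3 + 3*x^2 - x + 2.
∫_{-1}^{1} of each monomial x^k gives [2/(k+1) if k even, 0 if k odd]. Integrating term-by-term (or equivalently evaluating the antiderivative F(x) = 2*x^6/3 + 6*x^5/5 - x^4/2 + x^3 - x^2/2 + 2*x at the endpoints):
  F(1) − F(−1) = 58/15 − (-68/15) = 42/5.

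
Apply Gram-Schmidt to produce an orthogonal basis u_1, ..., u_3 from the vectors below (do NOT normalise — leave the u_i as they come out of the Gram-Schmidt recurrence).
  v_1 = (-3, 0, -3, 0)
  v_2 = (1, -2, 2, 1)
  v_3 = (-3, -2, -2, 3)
Orthogonal basis:
  u_1 = (-3, 0, -3, 0)
  u_2 = (-1/2, -2, 1/2, 1)
  u_3 = (2/11, 8/11, -2/11, 18/11)

Apply the Gram-Schmidt recurrence
  u_1 = v_1
  u_i = v_i − Σ_{j<i} ((v_i · u_j) / (u_j · u_j)) · u_j.

Step by step this gives:
  u_1 = (-3, 0, -3, 0)
  u_2 = (-1/2, -2, 1/2, 1)
  u_3 = (2/11, 8/11, -2/11, 18/11)

Orthogonality check:
  u_2 · u_1 = 0 (should be 0)
  u_3 · u_1 = 0 (should be 0)
  u_3 · u_2 = 0 (should be 0)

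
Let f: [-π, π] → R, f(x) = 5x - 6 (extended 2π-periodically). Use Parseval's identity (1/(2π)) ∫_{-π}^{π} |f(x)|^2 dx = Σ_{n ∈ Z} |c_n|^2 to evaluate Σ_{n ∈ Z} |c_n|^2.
Σ |c_n|^2 = 25π^2/3 + 36

Expand and integrate term by term over [-π, π]:
  ∫ (5x)^2 dx = 25·(2π^3/3); ∫ 2·5·(-6)·x dx = 0 (odd integrand); ∫ (-6)^2 dx = 36·2π.
So (1/(2π)) ∫_{-π}^{π} (5x - 6)^2 dx = 25π^2/3 + 36 = 25π^2/3 + 36.
Parseval ⇒ Σ |c_n|^2 = 25π^2/3 + 36.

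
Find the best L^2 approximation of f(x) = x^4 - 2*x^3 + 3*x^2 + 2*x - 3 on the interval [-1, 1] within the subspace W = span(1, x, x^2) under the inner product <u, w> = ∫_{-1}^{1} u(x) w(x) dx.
g(x) = 27*x^2/7 + 4*x/5 - 108/35

The best approximation g ∈ W is the orthogonal projection of f onto W. Writing g = a_0 + a_1 x + a_2 x^2, the coefficients solve the normal equations G · a = b where
  G_{ij} = <φ_i, φ_j> and b_i = <f, φ_i>, with φ_0 = 1, φ_1 = x, φ_2 = x^2.
G =
  [2, 0, 2/3]
  [0, 2/3, 0]
  [2/3, 0, 2/5],
b = (-18/5, 8/15, -18/35).
Solving gives a_0 = -108/35, a_1 = 4/5, a_2 = 27/7, so
  g(x) = 27*x^2/7 + 4*x/5 - 108/35.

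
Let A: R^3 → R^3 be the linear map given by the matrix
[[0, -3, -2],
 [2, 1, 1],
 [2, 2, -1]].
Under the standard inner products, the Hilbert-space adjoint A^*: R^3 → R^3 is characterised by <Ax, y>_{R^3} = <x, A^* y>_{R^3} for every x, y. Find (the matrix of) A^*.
A^* = A^T =
[[0, 2, 2],
 [-3, 1, 2],
 [-2, 1, -1]]

For real matrices with standard dot products, the defining identity <Ax, y> = <x, A^* y> gives (Ax)^T y = x^T (A^*) y, i.e. x^T A^T y = x^T (A^*) y. Since this holds for all x, y, we must have A^* = A^T. Therefore
A^* =
[[0, 2, 2],
 [-3, 1, 2],
 [-2, 1, -1]].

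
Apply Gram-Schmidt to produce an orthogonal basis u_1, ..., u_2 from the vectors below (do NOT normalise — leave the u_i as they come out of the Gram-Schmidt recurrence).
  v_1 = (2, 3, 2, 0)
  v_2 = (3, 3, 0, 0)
Orthogonal basis:
  u_1 = (2, 3, 2, 0)
  u_2 = (21/17, 6/17, -30/17, 0)

Apply the Gram-Schmidt recurrence
  u_1 = v_1
  u_i = v_i − Σ_{j<i} ((v_i · u_j) / (u_j · u_j)) · u_j.

Step by step this gives:
  u_1 = (2, 3, 2, 0)
  u_2 = (21/17, 6/17, -30/17, 0)

Orthogonality check:
  u_2 · u_1 = 0 (should be 0)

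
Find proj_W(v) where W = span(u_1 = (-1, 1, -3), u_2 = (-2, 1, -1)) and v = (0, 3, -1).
proj_W(v) = (-14/15, 2/3, -22/15)

Set up U = [u_1 | ... | u_2] ∈ R^(3×2). The projector onto W = col(U) is P = U (U^T U)^(-1) U^T.
Compute U^T U =
  [11, 6]
  [6, 6],
and U^T v = (6, 4).
Solve U^T U · c = U^T v for the coefficients: c = (2/5, 4/15). The projection is proj_W(v) = U c.
Check: (v - proj_W(v)) · u_1 = 0  (should be 0).
Check: (v - proj_W(v)) · u_2 = 0  (should be 0).
Result: proj_W(v) = (-14/15, 2/3, -22/15).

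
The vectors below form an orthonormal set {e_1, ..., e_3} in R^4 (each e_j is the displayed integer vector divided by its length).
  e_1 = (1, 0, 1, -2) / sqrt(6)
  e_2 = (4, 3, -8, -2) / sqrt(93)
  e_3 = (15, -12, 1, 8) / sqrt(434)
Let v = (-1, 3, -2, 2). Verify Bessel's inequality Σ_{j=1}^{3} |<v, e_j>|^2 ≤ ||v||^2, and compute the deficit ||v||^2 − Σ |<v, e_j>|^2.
Σ |<v, e_j>|^2 = 101/7; ||v||^2 = 18; deficit = 25/7

Write each e_j = u_j / sqrt(<u_j, u_j>) where u_j is the displayed integer vector. Then <v, e_j> = <v, u_j> / sqrt(<u_j, u_j>), so |<v, e_j>|^2 = <v, u_j>^2 / <u_j, u_j>.
Coefficients: <v, e_1> = -7/sqrt(6), <v, e_2> = 17/sqrt(93), <v, e_3> = -37/sqrt(434).
Square and sum: Σ |<v, e_j>|^2 = 101/7.
Compute ||v||^2 = v·v = 18.
Deficit = 18 − 101/7 = 25/7 ≥ 0, confirming Bessel's inequality. (The deficit equals ||v − Σ <v,e_j> e_j||^2, the squared distance from v to span{e_j}.)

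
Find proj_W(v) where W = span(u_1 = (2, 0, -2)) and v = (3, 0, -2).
proj_W(v) = (5/2, 0, -5/2)

Set up U = [u_1 | ... | u_1] ∈ R^(3×1). The projector onto W = col(U) is P = U (U^T U)^(-1) U^T.
Compute U^T U =
  [8],
and U^T v = (10).
Solve U^T U · c = U^T v for the coefficients: c = (5/4). The projection is proj_W(v) = U c.
Check: (v - proj_W(v)) · u_1 = 0  (should be 0).
Result: proj_W(v) = (5/2, 0, -5/2).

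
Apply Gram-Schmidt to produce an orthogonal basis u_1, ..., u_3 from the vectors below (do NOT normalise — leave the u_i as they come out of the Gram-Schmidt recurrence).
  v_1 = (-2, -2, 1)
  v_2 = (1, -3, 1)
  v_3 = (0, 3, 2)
Orthogonal basis:
  u_1 = (-2, -2, 1)
  u_2 = (19/9, -17/9, 4/9)
  u_3 = (25/74, 75/74, 100/37)

Apply the Gram-Schmidt recurrence
  u_1 = v_1
  u_i = v_i − Σ_{j<i} ((v_i · u_j) / (u_j · u_j)) · u_j.

Step by step this gives:
  u_1 = (-2, -2, 1)
  u_2 = (19/9, -17/9, 4/9)
  u_3 = (25/74, 75/74, 100/37)

Orthogonality check:
  u_2 · u_1 = 0 (should be 0)
  u_3 · u_1 = 0 (should be 0)
  u_3 · u_2 = 0 (should be 0)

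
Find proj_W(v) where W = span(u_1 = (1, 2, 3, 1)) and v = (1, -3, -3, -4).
proj_W(v) = (-6/5, -12/5, -18/5, -6/5)

Set up U = [u_1 | ... | u_1] ∈ R^(4×1). The projector onto W = col(U) is P = U (U^T U)^(-1) U^T.
Compute U^T U =
  [15],
and U^T v = (-18).
Solve U^T U · c = U^T v for the coefficients: c = (-6/5). The projection is proj_W(v) = U c.
Check: (v - proj_W(v)) · u_1 = 0  (should be 0).
Result: proj_W(v) = (-6/5, -12/5, -18/5, -6/5).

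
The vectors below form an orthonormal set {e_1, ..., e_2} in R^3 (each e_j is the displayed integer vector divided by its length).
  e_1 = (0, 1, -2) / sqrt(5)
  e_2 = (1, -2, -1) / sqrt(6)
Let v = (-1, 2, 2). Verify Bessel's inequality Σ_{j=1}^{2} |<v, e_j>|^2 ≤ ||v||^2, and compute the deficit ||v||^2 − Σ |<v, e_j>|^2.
Σ |<v, e_j>|^2 = 269/30; ||v||^2 = 9; deficit = 1/30

Write each e_j = u_j / sqrt(<u_j, u_j>) where u_j is the displayed integer vector. Then <v, e_j> = <v, u_j> / sqrt(<u_j, u_j>), so |<v, e_j>|^2 = <v, u_j>^2 / <u_j, u_j>.
Coefficients: <v, e_1> = -2/sqrt(5), <v, e_2> = -7/sqrt(6).
Square and sum: Σ |<v, e_j>|^2 = 269/30.
Compute ||v||^2 = v·v = 9.
Deficit = 9 − 269/30 = 1/30 ≥ 0, confirming Bessel's inequality. (The deficit equals ||v − Σ <v,e_j> e_j||^2, the squared distance from v to span{e_j}.)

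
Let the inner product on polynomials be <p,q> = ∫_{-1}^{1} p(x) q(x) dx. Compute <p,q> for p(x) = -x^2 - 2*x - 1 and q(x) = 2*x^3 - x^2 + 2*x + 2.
<p,q> = -128/15

Expand the product: p(x)·q(x) = -2*x^5 - 3*x^4 - 2*x^3 - 5*x^2 - 6*x - 2.
∫_{-1}^{1} of each monomial x^k gives [2/(k+1) if k even, 0 if k odd]. Integrating term-by-term (or equivalently evaluating the antiderivative F(x) = -x^6/3 - 3*x^5/5 - x^4/2 - 5*x^3/3 - 3*x^2 - 2*x at the endpoints):
  F(1) − F(−1) = -81/10 − (13/30) = -128/15.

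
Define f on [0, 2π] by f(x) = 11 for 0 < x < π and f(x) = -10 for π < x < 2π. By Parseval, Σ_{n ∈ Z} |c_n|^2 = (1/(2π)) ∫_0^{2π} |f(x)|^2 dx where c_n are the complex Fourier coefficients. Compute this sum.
Σ |c_n|^2 = 221/2

Parseval equates the L^2 energy of f (normalised by 1/(2π)) with the ℓ^2 sum of its Fourier coefficients: (1/(2π)) ∫_0^{2π} |f|^2 = Σ |c_n|^2.
Compute the left side: (1/(2π)) [∫_0^π 11^2 dx + ∫_π^{2π} (-10)^2 dx] = (1/(2π)) · (121π + 100π) = (121 + 100)/2 = 221/2.
So Σ_{n ∈ Z} |c_n|^2 = 221/2.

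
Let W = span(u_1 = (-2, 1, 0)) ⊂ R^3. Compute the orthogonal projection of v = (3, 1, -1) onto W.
proj_W(v) = (2, -1, 0)

Set up U = [u_1 | ... | u_1] ∈ R^(3×1). The projector onto W = col(U) is P = U (U^T U)^(-1) U^T.
Compute U^T U =
  [5],
and U^T v = (-5).
Solve U^T U · c = U^T v for the coefficients: c = (-1). The projection is proj_W(v) = U c.
Check: (v - proj_W(v)) · u_1 = 0  (should be 0).
Result: proj_W(v) = (2, -1, 0).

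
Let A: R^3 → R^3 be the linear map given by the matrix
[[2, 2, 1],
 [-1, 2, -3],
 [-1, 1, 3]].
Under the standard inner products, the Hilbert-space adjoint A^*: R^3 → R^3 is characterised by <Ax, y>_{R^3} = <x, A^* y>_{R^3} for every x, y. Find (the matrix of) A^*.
A^* = A^T =
[[2, -1, -1],
 [2, 2, 1],
 [1, -3, 3]]

For real matrices with standard dot products, the defining identity <Ax, y> = <x, A^* y> gives (Ax)^T y = x^T (A^*) y, i.e. x^T A^T y = x^T (A^*) y. Since this holds for all x, y, we must have A^* = A^T. Therefore
A^* =
[[2, -1, -1],
 [2, 2, 1],
 [1, -3, 3]].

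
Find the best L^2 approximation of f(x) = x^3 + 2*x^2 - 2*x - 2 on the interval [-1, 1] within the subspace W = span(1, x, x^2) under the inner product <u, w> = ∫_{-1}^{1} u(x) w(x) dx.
g(x) = 2*x^2 - 7*x/5 - 2

The best approximation g ∈ W is the orthogonal projection of f onto W. Writing g = a_0 + a_1 x + a_2 x^2, the coefficients solve the normal equations G · a = b where
  G_{ij} = <φ_i, φ_j> and b_i = <f, φ_i>, with φ_0 = 1, φ_1 = x, φ_2 = x^2.
G =
  [2, 0, 2/3]
  [0, 2/3, 0]
  [2/3, 0, 2/5],
b = (-8/3, -14/15, -8/15).
Solving gives a_0 = -2, a_1 = -7/5, a_2 = 2, so
  g(x) = 2*x^2 - 7*x/5 - 2.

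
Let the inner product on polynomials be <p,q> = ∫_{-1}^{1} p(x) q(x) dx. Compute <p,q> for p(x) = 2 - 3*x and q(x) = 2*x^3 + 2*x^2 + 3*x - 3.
<p,q> = -266/15

Expand the product: p(x)·q(x) = -6*x^4 - 2*x^3 - 5*x^2 + 15*x - 6.
∫_{-1}^{1} of each monomial x^k gives [2/(k+1) if k even, 0 if k odd]. Integrating term-by-term (or equivalently evaluating the antiderivative F(x) = -6*x^5/5 - x^4/2 - 5*x^3/3 + 15*x^2/2 - 6*x at the endpoints):
  F(1) − F(−1) = -28/15 − (238/15) = -266/15.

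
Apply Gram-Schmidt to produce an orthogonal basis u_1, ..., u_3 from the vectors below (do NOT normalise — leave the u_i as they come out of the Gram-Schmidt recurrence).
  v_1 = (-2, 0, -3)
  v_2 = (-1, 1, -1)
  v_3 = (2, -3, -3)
Orthogonal basis:
  u_1 = (-2, 0, -3)
  u_2 = (-3/13, 1, 2/13)
  u_3 = (27/14, 9/14, -9/7)

Apply the Gram-Schmidt recurrence
  u_1 = v_1
  u_i = v_i − Σ_{j<i} ((v_i · u_j) / (u_j · u_j)) · u_j.

Step by step this gives:
  u_1 = (-2, 0, -3)
  u_2 = (-3/13, 1, 2/13)
  u_3 = (27/14, 9/14, -9/7)

Orthogonality check:
  u_2 · u_1 = 0 (should be 0)
  u_3 · u_1 = 0 (should be 0)
  u_3 · u_2 = 0 (should be 0)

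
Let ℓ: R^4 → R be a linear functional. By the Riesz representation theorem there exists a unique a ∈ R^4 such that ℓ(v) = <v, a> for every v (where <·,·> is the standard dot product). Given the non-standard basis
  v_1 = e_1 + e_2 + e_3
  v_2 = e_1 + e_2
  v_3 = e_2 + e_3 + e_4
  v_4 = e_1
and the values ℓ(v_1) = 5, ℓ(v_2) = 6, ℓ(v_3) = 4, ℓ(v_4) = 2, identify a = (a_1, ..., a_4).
a = (2, 4, -1, 1)

Write a = (a_1, ..., a_4) in the standard basis. For each basis vector v_i, ℓ(v_i) = <v_i, a> is a linear equation in the a_j's. Collect the n equations into a matrix system V a = ℓ, where row i of V is v_i (expressed in the standard basis). Since V is invertible (lower-triangular with 1s on the diagonal, up to permutation), solve by back-substitution:
  V =
[[1, 1, 1, 0],
 [1, 1, 0, 0],
 [0, 1, 1, 1],
 [1, 0, 0, 0]]
  V a = (5, 6, 4, 2)
Solving gives a = (2, 4, -1, 1).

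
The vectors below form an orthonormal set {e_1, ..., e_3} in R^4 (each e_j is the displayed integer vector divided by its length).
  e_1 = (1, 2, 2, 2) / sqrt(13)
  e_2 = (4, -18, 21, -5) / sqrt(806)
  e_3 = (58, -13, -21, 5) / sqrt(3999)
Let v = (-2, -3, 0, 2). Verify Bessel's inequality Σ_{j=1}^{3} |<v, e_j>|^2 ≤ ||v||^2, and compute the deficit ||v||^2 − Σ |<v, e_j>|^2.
Σ |<v, e_j>|^2 = 511/129; ||v||^2 = 17; deficit = 1682/129

Write each e_j = u_j / sqrt(<u_j, u_j>) where u_j is the displayed integer vector. Then <v, e_j> = <v, u_j> / sqrt(<u_j, u_j>), so |<v, e_j>|^2 = <v, u_j>^2 / <u_j, u_j>.
Coefficients: <v, e_1> = -4/sqrt(13), <v, e_2> = 36/sqrt(806), <v, e_3> = -67/sqrt(3999).
Square and sum: Σ |<v, e_j>|^2 = 511/129.
Compute ||v||^2 = v·v = 17.
Deficit = 17 − 511/129 = 1682/129 ≥ 0, confirming Bessel's inequality. (The deficit equals ||v − Σ <v,e_j> e_j||^2, the squared distance from v to span{e_j}.)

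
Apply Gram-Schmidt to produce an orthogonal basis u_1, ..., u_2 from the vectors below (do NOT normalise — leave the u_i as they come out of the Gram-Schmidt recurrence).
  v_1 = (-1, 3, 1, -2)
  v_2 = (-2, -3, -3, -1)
Orthogonal basis:
  u_1 = (-1, 3, 1, -2)
  u_2 = (-38/15, -7/5, -37/15, -31/15)

Apply the Gram-Schmidt recurrence
  u_1 = v_1
  u_i = v_i − Σ_{j<i} ((v_i · u_j) / (u_j · u_j)) · u_j.

Step by step this gives:
  u_1 = (-1, 3, 1, -2)
  u_2 = (-38/15, -7/5, -37/15, -31/15)

Orthogonality check:
  u_2 · u_1 = 0 (should be 0)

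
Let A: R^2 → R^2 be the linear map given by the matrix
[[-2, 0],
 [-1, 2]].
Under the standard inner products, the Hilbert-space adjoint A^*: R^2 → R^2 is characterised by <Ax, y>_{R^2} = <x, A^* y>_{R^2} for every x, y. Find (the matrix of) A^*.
A^* = A^T =
[[-2, -1],
 [0, 2]]

For real matrices with standard dot products, the defining identity <Ax, y> = <x, A^* y> gives (Ax)^T y = x^T (A^*) y, i.e. x^T A^T y = x^T (A^*) y. Since this holds for all x, y, we must have A^* = A^T. Therefore
A^* =
[[-2, -1],
 [0, 2]].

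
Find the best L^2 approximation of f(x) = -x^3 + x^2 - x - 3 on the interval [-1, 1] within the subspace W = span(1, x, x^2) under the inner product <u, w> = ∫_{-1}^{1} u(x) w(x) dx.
g(x) = x^2 - 8*x/5 - 3

The best approximation g ∈ W is the orthogonal projection of f onto W. Writing g = a_0 + a_1 x + a_2 x^2, the coefficients solve the normal equations G · a = b where
  G_{ij} = <φ_i, φ_j> and b_i = <f, φ_i>, with φ_0 = 1, φ_1 = x, φ_2 = x^2.
G =
  [2, 0, 2/3]
  [0, 2/3, 0]
  [2/3, 0, 2/5],
b = (-16/3, -16/15, -8/5).
Solving gives a_0 = -3, a_1 = -8/5, a_2 = 1, so
  g(x) = x^2 - 8*x/5 - 3.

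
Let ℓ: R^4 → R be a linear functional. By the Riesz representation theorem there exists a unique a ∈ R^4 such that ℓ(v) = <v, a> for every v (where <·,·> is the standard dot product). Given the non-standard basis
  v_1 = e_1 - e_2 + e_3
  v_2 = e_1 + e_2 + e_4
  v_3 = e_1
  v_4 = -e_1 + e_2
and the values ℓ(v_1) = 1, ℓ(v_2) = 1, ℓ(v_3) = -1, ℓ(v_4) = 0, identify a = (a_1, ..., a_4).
a = (-1, -1, 1, 3)

Write a = (a_1, ..., a_4) in the standard basis. For each basis vector v_i, ℓ(v_i) = <v_i, a> is a linear equation in the a_j's. Collect the n equations into a matrix system V a = ℓ, where row i of V is v_i (expressed in the standard basis). Since V is invertible (lower-triangular with 1s on the diagonal, up to permutation), solve by back-substitution:
  V =
[[1, -1, 1, 0],
 [1, 1, 0, 1],
 [1, 0, 0, 0],
 [-1, 1, 0, 0]]
  V a = (1, 1, -1, 0)
Solving gives a = (-1, -1, 1, 3).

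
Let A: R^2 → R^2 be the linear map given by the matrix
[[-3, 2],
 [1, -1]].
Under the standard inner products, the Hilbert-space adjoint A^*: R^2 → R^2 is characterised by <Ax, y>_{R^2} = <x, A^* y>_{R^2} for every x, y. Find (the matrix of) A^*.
A^* = A^T =
[[-3, 1],
 [2, -1]]

For real matrices with standard dot products, the defining identity <Ax, y> = <x, A^* y> gives (Ax)^T y = x^T (A^*) y, i.e. x^T A^T y = x^T (A^*) y. Since this holds for all x, y, we must have A^* = A^T. Therefore
A^* =
[[-3, 1],
 [2, -1]].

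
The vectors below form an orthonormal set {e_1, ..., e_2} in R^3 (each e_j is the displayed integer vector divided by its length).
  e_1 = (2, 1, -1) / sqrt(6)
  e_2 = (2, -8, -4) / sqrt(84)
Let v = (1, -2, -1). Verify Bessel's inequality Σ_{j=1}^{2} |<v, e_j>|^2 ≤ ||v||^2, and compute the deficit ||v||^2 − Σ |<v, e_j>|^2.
Σ |<v, e_j>|^2 = 83/14; ||v||^2 = 6; deficit = 1/14

Write each e_j = u_j / sqrt(<u_j, u_j>) where u_j is the displayed integer vector. Then <v, e_j> = <v, u_j> / sqrt(<u_j, u_j>), so |<v, e_j>|^2 = <v, u_j>^2 / <u_j, u_j>.
Coefficients: <v, e_1> = 1/sqrt(6), <v, e_2> = 22/sqrt(84).
Square and sum: Σ |<v, e_j>|^2 = 83/14.
Compute ||v||^2 = v·v = 6.
Deficit = 6 − 83/14 = 1/14 ≥ 0, confirming Bessel's inequality. (The deficit equals ||v − Σ <v,e_j> e_j||^2, the squared distance from v to span{e_j}.)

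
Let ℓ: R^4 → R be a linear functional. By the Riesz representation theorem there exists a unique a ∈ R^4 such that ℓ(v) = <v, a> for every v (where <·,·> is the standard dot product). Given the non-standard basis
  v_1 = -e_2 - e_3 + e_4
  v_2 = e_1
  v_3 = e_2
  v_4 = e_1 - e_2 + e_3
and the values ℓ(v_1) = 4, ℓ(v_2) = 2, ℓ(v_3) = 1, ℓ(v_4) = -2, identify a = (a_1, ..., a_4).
a = (2, 1, -3, 2)

Write a = (a_1, ..., a_4) in the standard basis. For each basis vector v_i, ℓ(v_i) = <v_i, a> is a linear equation in the a_j's. Collect the n equations into a matrix system V a = ℓ, where row i of V is v_i (expressed in the standard basis). Since V is invertible (lower-triangular with 1s on the diagonal, up to permutation), solve by back-substitution:
  V =
[[0, -1, -1, 1],
 [1, 0, 0, 0],
 [0, 1, 0, 0],
 [1, -1, 1, 0]]
  V a = (4, 2, 1, -2)
Solving gives a = (2, 1, -3, 2).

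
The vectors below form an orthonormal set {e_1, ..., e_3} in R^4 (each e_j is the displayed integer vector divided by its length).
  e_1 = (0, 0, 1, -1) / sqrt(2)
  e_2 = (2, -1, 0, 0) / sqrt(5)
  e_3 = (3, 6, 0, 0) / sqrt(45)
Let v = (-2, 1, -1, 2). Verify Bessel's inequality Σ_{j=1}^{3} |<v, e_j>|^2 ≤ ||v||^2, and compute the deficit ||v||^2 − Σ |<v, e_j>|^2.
Σ |<v, e_j>|^2 = 19/2; ||v||^2 = 10; deficit = 1/2

Write each e_j = u_j / sqrt(<u_j, u_j>) where u_j is the displayed integer vector. Then <v, e_j> = <v, u_j> / sqrt(<u_j, u_j>), so |<v, e_j>|^2 = <v, u_j>^2 / <u_j, u_j>.
Coefficients: <v, e_1> = -3/sqrt(2), <v, e_2> = -5/sqrt(5), <v, e_3> = 0/sqrt(45).
Square and sum: Σ |<v, e_j>|^2 = 19/2.
Compute ||v||^2 = v·v = 10.
Deficit = 10 − 19/2 = 1/2 ≥ 0, confirming Bessel's inequality. (The deficit equals ||v − Σ <v,e_j> e_j||^2, the squared distance from v to span{e_j}.)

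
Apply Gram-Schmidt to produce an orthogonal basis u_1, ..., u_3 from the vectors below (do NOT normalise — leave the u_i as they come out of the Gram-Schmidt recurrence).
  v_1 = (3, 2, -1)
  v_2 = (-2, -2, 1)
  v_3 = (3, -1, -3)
Orthogonal basis:
  u_1 = (3, 2, -1)
  u_2 = (5/14, -3/7, 3/14)
  u_3 = (0, -7/5, -14/5)

Apply the Gram-Schmidt recurrence
  u_1 = v_1
  u_i = v_i − Σ_{j<i} ((v_i · u_j) / (u_j · u_j)) · u_j.

Step by step this gives:
  u_1 = (3, 2, -1)
  u_2 = (5/14, -3/7, 3/14)
  u_3 = (0, -7/5, -14/5)

Orthogonality check:
  u_2 · u_1 = 0 (should be 0)
  u_3 · u_1 = 0 (should be 0)
  u_3 · u_2 = 0 (should be 0)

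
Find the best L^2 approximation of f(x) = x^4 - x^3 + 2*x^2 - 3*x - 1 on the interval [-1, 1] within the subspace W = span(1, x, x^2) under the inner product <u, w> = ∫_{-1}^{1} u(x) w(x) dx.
g(x) = 20*x^2/7 - 18*x/5 - 38/35

The best approximation g ∈ W is the orthogonal projection of f onto W. Writing g = a_0 + a_1 x + a_2 x^2, the coefficients solve the normal equations G · a = b where
  G_{ij} = <φ_i, φ_j> and b_i = <f, φ_i>, with φ_0 = 1, φ_1 = x, φ_2 = x^2.
G =
  [2, 0, 2/3]
  [0, 2/3, 0]
  [2/3, 0, 2/5],
b = (-4/15, -12/5, 44/105).
Solving gives a_0 = -38/35, a_1 = -18/5, a_2 = 20/7, so
  g(x) = 20*x^2/7 - 18*x/5 - 38/35.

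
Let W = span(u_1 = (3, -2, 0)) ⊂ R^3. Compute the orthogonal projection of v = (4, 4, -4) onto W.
proj_W(v) = (12/13, -8/13, 0)

Set up U = [u_1 | ... | u_1] ∈ R^(3×1). The projector onto W = col(U) is P = U (U^T U)^(-1) U^T.
Compute U^T U =
  [13],
and U^T v = (4).
Solve U^T U · c = U^T v for the coefficients: c = (4/13). The projection is proj_W(v) = U c.
Check: (v - proj_W(v)) · u_1 = 0  (should be 0).
Result: proj_W(v) = (12/13, -8/13, 0).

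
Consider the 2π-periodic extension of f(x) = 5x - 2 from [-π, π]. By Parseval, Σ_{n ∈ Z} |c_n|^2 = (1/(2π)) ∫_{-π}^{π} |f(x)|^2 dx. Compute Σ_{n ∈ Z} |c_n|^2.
Σ |c_n|^2 = 25π^2/3 + 4

Expand and integrate term by term over [-π, π]:
  ∫ (5x)^2 dx = 25·(2π^3/3); ∫ 2·5·(-2)·x dx = 0 (odd integrand); ∫ (-2)^2 dx = 4·2π.
So (1/(2π)) ∫_{-π}^{π} (5x - 2)^2 dx = 25π^2/3 + 4 = 25π^2/3 + 4.
Parseval ⇒ Σ |c_n|^2 = 25π^2/3 + 4.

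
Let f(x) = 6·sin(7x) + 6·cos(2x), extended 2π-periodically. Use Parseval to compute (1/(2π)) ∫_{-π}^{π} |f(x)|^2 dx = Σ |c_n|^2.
Σ |c_n|^2 = 36

Expand |f|^2 and use orthogonality of {sin(nx), cos(mx)} on [-π, π]:
  ∫_{-π}^{π} sin(nx)^2 dx = π, ∫ cos(mx)^2 dx = π, and cross terms integrate to 0.
So ∫_{-π}^{π} f(x)^2 dx = 6^2 · π + 6^2 · π = (36 + 36)π.
Divide by 2π: (36 + 36)/2 = 36.
By Parseval, this equals Σ |c_n|^2.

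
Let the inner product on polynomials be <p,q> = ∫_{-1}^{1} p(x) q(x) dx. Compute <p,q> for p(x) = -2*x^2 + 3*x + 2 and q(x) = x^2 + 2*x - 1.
<p,q> = 28/15

Expand the product: p(x)·q(x) = -2*x^4 - x^3 + 10*x^2 + x - 2.
∫_{-1}^{1} of each monomial x^k gives [2/(k+1) if k even, 0 if k odd]. Integrating term-by-term (or equivalently evaluating the antiderivative F(x) = -2*x^5/5 - x^4/4 + 10*x^3/3 + x^2/2 - 2*x at the endpoints):
  F(1) − F(−1) = 71/60 − (-41/60) = 28/15.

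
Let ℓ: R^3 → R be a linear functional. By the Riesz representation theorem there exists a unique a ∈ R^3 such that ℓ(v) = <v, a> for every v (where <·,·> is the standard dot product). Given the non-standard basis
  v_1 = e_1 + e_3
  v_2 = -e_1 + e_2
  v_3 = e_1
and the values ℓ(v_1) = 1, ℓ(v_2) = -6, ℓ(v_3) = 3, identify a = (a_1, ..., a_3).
a = (3, -3, -2)

Write a = (a_1, ..., a_3) in the standard basis. For each basis vector v_i, ℓ(v_i) = <v_i, a> is a linear equation in the a_j's. Collect the n equations into a matrix system V a = ℓ, where row i of V is v_i (expressed in the standard basis). Since V is invertible (lower-triangular with 1s on the diagonal, up to permutation), solve by back-substitution:
  V =
[[1, 0, 1],
 [-1, 1, 0],
 [1, 0, 0]]
  V a = (1, -6, 3)
Solving gives a = (3, -3, -2).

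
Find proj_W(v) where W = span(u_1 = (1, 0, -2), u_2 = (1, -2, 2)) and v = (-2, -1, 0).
proj_W(v) = (-2/3, 1/3, 2/3)

Set up U = [u_1 | ... | u_2] ∈ R^(3×2). The projector onto W = col(U) is P = U (U^T U)^(-1) U^T.
Compute U^T U =
  [5, -3]
  [-3, 9],
and U^T v = (-2, 0).
Solve U^T U · c = U^T v for the coefficients: c = (-1/2, -1/6). The projection is proj_W(v) = U c.
Check: (v - proj_W(v)) · u_1 = 0  (should be 0).
Check: (v - proj_W(v)) · u_2 = 0  (should be 0).
Result: proj_W(v) = (-2/3, 1/3, 2/3).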